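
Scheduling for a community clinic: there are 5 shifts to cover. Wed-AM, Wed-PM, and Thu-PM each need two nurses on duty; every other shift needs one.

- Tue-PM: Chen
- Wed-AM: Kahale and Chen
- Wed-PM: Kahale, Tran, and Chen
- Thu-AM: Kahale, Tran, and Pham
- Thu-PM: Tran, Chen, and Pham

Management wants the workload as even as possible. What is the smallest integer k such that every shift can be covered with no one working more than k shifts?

With 4 nurses and 8 worker-slots to fill, someone must work at least ⌈8/4⌉ = 2 shifts, so k ≥ 2.
k = 2 works: Tue-PM→Chen, Wed-AM→Kahale+Chen, Wed-PM→Kahale+Tran, Thu-AM→Pham, Thu-PM→Tran+Pham.
Loads: Kahale 2, Tran 2, Chen 2, Pham 2 — all ≤ 2.

2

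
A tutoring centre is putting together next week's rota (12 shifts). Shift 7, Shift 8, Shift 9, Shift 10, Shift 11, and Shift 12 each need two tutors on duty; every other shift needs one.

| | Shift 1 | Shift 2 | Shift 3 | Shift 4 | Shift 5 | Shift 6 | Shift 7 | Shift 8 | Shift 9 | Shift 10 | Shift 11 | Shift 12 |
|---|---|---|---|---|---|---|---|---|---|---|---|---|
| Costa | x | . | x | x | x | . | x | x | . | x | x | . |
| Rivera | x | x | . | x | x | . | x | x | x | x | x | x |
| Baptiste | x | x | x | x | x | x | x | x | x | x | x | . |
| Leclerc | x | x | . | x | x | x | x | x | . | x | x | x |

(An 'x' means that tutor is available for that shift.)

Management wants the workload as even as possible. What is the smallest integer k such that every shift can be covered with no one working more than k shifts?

With 4 tutors and 18 worker-slots to fill, someone must work at least ⌈18/4⌉ = 5 shifts, so k ≥ 5.
k = 5 works: Shift 1→Costa, Shift 2→Rivera, Shift 3→Costa, Shift 4→Costa, Shift 5→Costa, Shift 6→Baptiste, Shift 7→Costa+Rivera, Shift 8→Rivera+Baptiste, Shift 9→Rivera+Baptiste, Shift 10→Baptiste+Leclerc, Shift 11→Baptiste+Leclerc, Shift 12→Rivera+Leclerc.
Loads: Costa 5, Rivera 5, Baptiste 5, Leclerc 3 — all ≤ 5.

5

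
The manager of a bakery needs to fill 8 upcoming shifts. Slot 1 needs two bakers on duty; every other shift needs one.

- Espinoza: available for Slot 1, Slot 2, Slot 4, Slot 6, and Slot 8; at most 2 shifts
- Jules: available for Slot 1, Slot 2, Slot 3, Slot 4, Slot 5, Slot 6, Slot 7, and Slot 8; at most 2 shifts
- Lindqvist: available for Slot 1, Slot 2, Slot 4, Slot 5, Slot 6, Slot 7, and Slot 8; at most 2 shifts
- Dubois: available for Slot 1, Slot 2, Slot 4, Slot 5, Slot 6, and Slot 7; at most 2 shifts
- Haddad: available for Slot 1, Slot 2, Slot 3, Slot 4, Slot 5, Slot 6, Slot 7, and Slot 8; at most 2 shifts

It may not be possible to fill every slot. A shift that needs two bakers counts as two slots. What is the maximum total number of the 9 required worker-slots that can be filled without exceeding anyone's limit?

9

Total capacity across all bakers is 2+2+2+2+2 = 10, and 9 slots are needed, so at most 9 can be filled.
An assignment achieving 9: Slot 1→Espinoza+Lindqvist, Slot 2→Dubois, Slot 3→Jules, Slot 4→Dubois, Slot 5→Jules, Slot 6→Haddad, Slot 7→Lindqvist, Slot 8→Espinoza.
Loads: Espinoza 2/2, Jules 2/2, Lindqvist 2/2, Dubois 2/2, Haddad 1/2.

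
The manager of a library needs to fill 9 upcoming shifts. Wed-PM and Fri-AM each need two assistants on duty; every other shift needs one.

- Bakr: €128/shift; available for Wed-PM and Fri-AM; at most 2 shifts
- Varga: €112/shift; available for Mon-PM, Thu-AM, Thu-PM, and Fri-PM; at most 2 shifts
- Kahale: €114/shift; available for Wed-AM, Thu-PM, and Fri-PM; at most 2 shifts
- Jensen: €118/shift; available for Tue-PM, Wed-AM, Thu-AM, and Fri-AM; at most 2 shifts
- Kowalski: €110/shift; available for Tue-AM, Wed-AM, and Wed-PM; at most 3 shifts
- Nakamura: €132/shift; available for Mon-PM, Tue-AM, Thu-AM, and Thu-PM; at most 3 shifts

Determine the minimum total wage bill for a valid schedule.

€1274

Tue-PM can only be covered by Jensen, so that assignment is forced.
Wed-PM can only be covered by Bakr and Kowalski, so that assignment is forced.
Fri-AM can only be covered by Bakr and Jensen, so that assignment is forced.
Picking the cheapest available assistant for each shift independently would cost €1270, but that ignores the shift limits.
An optimal schedule: Mon-PM→Varga, Tue-AM→Kowalski, Tue-PM→Jensen, Wed-AM→Kowalski, Wed-PM→Kowalski+Bakr, Thu-AM→Varga, Thu-PM→Kahale, Fri-AM→Jensen+Bakr, Fri-PM→Kahale.
Total: 112 + 110 + 118 + 110 + 110 + 128 + 112 + 114 + 118 + 128 + 114 = €1274.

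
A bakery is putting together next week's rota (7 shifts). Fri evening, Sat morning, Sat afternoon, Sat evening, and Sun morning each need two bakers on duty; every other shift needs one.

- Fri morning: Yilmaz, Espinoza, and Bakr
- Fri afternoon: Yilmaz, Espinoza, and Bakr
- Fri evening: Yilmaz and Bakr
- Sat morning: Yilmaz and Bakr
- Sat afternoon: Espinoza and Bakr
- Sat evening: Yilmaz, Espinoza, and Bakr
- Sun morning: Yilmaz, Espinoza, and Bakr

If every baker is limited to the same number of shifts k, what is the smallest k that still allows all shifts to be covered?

With 3 bakers and 12 worker-slots to fill, someone must work at least ⌈12/3⌉ = 4 shifts, so k ≥ 4.
k = 4 works: Fri morning→Yilmaz, Fri afternoon→Espinoza, Fri evening→Yilmaz+Bakr, Sat morning→Yilmaz+Bakr, Sat afternoon→Espinoza+Bakr, Sat evening→Yilmaz+Espinoza, Sun morning→Espinoza+Bakr.
Loads: Yilmaz 4, Espinoza 4, Bakr 4 — all ≤ 4.

4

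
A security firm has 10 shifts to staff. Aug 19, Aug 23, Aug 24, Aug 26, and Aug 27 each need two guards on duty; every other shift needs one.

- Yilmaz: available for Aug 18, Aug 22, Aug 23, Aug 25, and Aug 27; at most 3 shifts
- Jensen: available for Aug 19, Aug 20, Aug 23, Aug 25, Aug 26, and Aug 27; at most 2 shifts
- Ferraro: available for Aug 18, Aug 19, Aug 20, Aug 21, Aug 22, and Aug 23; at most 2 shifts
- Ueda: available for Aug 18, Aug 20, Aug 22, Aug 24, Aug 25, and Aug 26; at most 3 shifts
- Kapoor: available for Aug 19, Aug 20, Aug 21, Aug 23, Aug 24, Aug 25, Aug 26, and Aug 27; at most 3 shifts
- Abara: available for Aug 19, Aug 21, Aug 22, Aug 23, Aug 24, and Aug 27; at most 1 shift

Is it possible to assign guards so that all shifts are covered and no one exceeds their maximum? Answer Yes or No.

No

Total capacity is 3+2+2+3+3+1 = 14 but 15 worker-slots are needed — infeasible.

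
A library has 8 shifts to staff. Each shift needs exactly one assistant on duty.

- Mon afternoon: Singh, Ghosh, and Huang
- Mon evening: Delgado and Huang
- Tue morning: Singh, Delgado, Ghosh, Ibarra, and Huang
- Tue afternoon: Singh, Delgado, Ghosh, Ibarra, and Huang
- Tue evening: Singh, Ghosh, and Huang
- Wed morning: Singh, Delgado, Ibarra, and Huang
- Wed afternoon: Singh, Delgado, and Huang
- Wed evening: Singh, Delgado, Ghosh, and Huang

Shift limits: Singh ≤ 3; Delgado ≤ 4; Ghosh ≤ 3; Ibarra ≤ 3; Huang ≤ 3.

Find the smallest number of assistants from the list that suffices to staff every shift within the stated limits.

3

8 slots to fill and no one can take more than 4, so at least ⌈8/4⌉ = 2 assistants are needed.
Any 2 assistants together have capacity at most 4+3 = 7 < 8 slots, so 2 can never suffice.
Singh, Delgado, and Ghosh alone can cover everything: Mon afternoon→Singh, Mon evening→Delgado, Tue morning→Delgado, Tue afternoon→Delgado, Tue evening→Singh, Wed morning→Singh, Wed afternoon→Delgado, Wed evening→Ghosh.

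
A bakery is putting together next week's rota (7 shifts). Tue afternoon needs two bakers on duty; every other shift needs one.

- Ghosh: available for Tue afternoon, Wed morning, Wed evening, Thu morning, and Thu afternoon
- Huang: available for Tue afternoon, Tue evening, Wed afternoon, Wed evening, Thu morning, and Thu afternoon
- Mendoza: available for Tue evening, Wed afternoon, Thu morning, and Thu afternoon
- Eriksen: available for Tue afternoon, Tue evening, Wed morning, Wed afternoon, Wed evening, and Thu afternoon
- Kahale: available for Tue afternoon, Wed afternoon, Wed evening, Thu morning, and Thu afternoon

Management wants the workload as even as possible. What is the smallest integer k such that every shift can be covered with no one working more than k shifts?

With 5 bakers and 8 worker-slots to fill, someone must work at least ⌈8/5⌉ = 2 shifts, so k ≥ 2.
k = 2 works: Tue afternoon→Eriksen+Kahale, Tue evening→Huang, Wed morning→Ghosh, Wed afternoon→Huang, Wed evening→Ghosh, Thu morning→Mendoza, Thu afternoon→Mendoza.
Loads: Ghosh 2, Huang 2, Mendoza 2, Eriksen 1, Kahale 1 — all ≤ 2.

2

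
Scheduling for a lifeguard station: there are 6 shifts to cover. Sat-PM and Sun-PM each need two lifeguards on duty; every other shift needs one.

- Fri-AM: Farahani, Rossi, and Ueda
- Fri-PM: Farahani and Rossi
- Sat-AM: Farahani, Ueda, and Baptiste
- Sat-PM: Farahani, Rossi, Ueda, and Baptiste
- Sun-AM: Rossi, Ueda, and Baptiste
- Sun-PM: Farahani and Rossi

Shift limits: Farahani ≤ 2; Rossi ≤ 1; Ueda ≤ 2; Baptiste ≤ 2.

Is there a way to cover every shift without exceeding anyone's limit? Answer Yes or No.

Total capacity is 2+1+2+2 = 7 but 8 worker-slots are needed — infeasible.

No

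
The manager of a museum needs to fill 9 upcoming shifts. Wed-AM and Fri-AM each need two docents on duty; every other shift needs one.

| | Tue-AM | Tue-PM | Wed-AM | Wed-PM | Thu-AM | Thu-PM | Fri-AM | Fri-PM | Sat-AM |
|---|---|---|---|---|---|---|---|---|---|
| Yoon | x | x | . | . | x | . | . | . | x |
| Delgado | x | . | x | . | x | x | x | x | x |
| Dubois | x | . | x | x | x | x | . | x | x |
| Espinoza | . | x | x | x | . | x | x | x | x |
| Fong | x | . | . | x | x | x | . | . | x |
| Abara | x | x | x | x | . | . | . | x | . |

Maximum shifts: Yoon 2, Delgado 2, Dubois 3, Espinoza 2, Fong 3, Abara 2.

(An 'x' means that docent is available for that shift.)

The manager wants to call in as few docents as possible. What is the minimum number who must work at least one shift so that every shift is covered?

11 slots to fill and no one can take more than 3, so at least ⌈11/3⌉ = 4 docents are needed.
Any 4 docents together have capacity at most 3+3+2+2 = 10 < 11 slots, so 4 can never suffice.
Yoon, Delgado, Dubois, Espinoza, and Fong alone can cover everything: Tue-AM→Yoon, Tue-PM→Yoon, Wed-AM→Delgado+Dubois, Wed-PM→Dubois, Thu-AM→Fong, Thu-PM→Espinoza, Fri-AM→Delgado+Espinoza, Fri-PM→Dubois, Sat-AM→Fong.

5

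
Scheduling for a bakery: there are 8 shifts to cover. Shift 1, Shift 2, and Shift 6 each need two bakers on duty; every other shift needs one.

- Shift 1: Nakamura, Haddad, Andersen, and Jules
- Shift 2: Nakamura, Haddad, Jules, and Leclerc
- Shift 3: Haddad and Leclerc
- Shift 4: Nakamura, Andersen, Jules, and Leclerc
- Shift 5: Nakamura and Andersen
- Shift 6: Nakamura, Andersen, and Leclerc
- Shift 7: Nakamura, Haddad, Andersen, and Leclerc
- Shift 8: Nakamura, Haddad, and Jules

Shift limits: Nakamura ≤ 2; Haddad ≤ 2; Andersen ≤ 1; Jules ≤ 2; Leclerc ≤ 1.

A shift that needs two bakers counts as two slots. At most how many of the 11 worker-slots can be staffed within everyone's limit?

8

Total capacity across all bakers is 2+2+1+2+1 = 8, and 11 slots are needed, so at most 8 can be filled.
An assignment achieving 8: Shift 1→Jules, Shift 2→Jules+Leclerc, Shift 3→Haddad, Shift 5→Nakamura, Shift 6→Nakamura+Andersen, Shift 8→Haddad.
Loads: Nakamura 2/2, Haddad 2/2, Andersen 1/1, Jules 2/2, Leclerc 1/1.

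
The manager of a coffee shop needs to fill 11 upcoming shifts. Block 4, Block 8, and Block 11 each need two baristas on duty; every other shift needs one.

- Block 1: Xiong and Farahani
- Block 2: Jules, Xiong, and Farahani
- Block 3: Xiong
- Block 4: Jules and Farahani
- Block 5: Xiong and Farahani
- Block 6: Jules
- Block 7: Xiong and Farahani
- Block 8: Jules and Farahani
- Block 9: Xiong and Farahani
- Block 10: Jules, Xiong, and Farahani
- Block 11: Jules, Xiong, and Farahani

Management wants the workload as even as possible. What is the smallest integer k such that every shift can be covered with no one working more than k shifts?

5

With 3 baristas and 14 worker-slots to fill, someone must work at least ⌈14/3⌉ = 5 shifts, so k ≥ 5.
k = 5 works: Block 1→Xiong, Block 2→Jules, Block 3→Xiong, Block 4→Jules+Farahani, Block 5→Xiong, Block 6→Jules, Block 7→Xiong, Block 8→Jules+Farahani, Block 9→Xiong, Block 10→Farahani, Block 11→Jules+Farahani.
Loads: Jules 5, Xiong 5, Farahani 4 — all ≤ 5.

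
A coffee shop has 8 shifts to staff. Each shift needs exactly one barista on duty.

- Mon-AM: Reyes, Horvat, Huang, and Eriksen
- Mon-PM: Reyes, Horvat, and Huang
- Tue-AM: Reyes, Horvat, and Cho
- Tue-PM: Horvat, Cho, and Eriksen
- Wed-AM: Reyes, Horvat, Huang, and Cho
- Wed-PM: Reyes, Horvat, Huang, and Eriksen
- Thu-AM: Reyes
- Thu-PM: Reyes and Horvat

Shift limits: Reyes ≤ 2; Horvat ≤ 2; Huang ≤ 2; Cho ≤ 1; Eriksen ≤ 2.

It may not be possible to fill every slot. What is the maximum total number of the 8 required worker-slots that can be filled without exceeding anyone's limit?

Total capacity across all baristas is 2+2+2+1+2 = 9, and 8 slots are needed, so at most 8 can be filled.
An assignment achieving 8: Mon-AM→Huang, Mon-PM→Horvat, Tue-AM→Horvat, Tue-PM→Cho, Wed-AM→Huang, Wed-PM→Eriksen, Thu-AM→Reyes, Thu-PM→Reyes.
Loads: Reyes 2/2, Horvat 2/2, Huang 2/2, Cho 1/1, Eriksen 1/2.

8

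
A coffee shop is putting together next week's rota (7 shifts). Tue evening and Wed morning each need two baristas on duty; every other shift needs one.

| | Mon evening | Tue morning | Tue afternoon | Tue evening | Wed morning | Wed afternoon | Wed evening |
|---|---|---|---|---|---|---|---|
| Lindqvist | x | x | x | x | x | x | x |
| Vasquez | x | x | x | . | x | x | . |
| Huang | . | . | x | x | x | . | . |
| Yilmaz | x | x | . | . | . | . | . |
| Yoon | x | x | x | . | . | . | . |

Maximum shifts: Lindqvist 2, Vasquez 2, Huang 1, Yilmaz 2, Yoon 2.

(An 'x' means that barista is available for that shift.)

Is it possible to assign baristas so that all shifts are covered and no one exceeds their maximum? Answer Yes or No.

Total capacity is 9 and 9 slots are needed, so capacity alone doesn't rule it out.
Shifts {Tue evening, Wed morning, Wed evening} need 5 worker-slots in total, but the baristas available for any of those shifts (Lindqvist, Vasquez, and Huang) can supply at most 4 among them. So no valid schedule exists.

No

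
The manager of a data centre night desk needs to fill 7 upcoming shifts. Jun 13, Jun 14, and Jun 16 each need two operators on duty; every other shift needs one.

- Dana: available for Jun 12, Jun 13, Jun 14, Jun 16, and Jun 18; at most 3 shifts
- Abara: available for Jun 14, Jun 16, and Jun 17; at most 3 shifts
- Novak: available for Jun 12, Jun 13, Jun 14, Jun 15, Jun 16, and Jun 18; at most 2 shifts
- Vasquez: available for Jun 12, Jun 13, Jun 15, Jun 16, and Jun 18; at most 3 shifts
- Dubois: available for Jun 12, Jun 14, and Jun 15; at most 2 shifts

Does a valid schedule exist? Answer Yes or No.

Jun 17 can only be covered by Abara, so that assignment is forced.
One valid schedule: Jun 12→Dana, Jun 13→Dana+Novak, Jun 14→Abara+Dubois, Jun 15→Novak, Jun 16→Abara+Vasquez, Jun 17→Abara, Jun 18→Dana.
Loads: Dana 3/3, Abara 3/3, Novak 2/2, Vasquez 1/3, Dubois 1/2 — all within limits.

Yes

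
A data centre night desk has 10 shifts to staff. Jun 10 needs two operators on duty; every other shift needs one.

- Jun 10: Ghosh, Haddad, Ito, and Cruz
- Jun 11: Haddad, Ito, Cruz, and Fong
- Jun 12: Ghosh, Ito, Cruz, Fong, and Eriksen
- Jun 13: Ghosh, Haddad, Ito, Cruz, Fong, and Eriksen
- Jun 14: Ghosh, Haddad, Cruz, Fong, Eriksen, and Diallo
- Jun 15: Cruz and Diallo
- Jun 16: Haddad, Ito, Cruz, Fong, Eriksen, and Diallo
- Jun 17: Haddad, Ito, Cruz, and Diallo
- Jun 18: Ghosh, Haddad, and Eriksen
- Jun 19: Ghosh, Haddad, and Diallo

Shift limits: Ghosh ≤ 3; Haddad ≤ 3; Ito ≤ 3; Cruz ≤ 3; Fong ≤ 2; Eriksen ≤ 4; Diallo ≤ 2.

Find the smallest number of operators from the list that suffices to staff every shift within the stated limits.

11 slots to fill and no one can take more than 4, so at least ⌈11/4⌉ = 3 operators are needed.
Any 3 operators together have capacity at most 4+3+3 = 10 < 11 slots, so 3 can never suffice.
Ghosh, Haddad, Ito, and Cruz alone can cover everything: Jun 10→Ito+Cruz, Jun 11→Haddad, Jun 12→Ghosh, Jun 13→Ito, Jun 14→Haddad, Jun 15→Cruz, Jun 16→Haddad, Jun 17→Ito, Jun 18→Ghosh, Jun 19→Ghosh.

4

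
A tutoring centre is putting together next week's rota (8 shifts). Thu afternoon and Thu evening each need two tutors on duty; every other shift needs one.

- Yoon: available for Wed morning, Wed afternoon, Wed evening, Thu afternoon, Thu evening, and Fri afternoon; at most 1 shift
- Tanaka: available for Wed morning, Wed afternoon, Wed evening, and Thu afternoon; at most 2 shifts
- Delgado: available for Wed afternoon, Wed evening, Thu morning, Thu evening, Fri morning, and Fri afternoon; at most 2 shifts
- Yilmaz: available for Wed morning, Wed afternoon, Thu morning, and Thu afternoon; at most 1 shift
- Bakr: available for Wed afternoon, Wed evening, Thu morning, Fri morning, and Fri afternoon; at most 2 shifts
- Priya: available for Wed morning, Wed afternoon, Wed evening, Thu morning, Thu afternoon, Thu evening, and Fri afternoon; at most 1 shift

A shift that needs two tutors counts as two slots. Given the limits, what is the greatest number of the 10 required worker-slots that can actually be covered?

Total capacity across all tutors is 1+2+2+1+2+1 = 9, and 10 slots are needed, so at most 9 can be filled.
An assignment achieving 9: Wed morning→Tanaka, Wed evening→Bakr, Thu morning→Yilmaz, Thu afternoon→Tanaka+Priya, Thu evening→Yoon+Delgado, Fri morning→Delgado, Fri afternoon→Bakr.
Loads: Yoon 1/1, Tanaka 2/2, Delgado 2/2, Yilmaz 1/1, Bakr 2/2, Priya 1/1.

9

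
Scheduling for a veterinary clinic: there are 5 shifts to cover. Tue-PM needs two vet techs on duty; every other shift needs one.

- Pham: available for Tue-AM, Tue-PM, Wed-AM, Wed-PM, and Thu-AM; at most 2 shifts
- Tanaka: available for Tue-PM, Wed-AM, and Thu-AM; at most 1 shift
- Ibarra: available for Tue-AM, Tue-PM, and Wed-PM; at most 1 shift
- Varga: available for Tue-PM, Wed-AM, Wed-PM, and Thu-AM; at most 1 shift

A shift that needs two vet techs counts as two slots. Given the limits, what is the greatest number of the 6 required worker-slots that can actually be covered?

5

Total capacity across all vet techs is 2+1+1+1 = 5, and 6 slots are needed, so at most 5 can be filled.
An assignment achieving 5: Tue-AM→Pham, Tue-PM→Varga, Wed-AM→Pham, Wed-PM→Ibarra, Thu-AM→Tanaka.
Loads: Pham 2/2, Tanaka 1/1, Ibarra 1/1, Varga 1/1.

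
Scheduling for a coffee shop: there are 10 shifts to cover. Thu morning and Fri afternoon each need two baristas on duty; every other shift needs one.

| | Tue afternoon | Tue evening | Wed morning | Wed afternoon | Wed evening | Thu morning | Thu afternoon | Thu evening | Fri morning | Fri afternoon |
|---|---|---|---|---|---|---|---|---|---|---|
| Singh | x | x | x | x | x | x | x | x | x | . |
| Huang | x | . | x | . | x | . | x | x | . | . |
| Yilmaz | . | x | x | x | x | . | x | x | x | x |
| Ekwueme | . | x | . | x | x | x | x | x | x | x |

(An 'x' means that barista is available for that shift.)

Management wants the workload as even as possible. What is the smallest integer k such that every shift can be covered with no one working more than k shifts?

With 4 baristas and 12 worker-slots to fill, someone must work at least ⌈12/4⌉ = 3 shifts, so k ≥ 3.
k = 3 works: Tue afternoon→Singh, Tue evening→Singh, Wed morning→Huang, Wed afternoon→Yilmaz, Wed evening→Huang, Thu morning→Singh+Ekwueme, Thu afternoon→Huang, Thu evening→Ekwueme, Fri morning→Yilmaz, Fri afternoon→Yilmaz+Ekwueme.
Loads: Singh 3, Huang 3, Yilmaz 3, Ekwueme 3 — all ≤ 3.

3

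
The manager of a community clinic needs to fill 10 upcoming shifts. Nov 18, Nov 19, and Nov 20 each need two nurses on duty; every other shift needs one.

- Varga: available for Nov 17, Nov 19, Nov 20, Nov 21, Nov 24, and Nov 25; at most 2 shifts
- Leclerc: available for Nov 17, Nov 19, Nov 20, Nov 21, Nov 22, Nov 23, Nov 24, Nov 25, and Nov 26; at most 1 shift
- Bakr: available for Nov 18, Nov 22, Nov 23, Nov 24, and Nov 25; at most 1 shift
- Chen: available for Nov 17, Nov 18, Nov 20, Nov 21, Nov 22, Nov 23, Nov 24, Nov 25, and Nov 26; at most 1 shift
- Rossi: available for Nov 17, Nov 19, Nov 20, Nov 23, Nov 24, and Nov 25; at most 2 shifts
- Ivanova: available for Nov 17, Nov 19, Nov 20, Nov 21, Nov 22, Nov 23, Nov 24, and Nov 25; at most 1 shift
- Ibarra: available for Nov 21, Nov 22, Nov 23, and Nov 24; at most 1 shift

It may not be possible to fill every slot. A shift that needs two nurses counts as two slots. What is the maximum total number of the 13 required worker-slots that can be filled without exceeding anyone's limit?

Total capacity across all nurses is 2+1+1+1+2+1+1 = 9, and 13 slots are needed, so at most 9 can be filled.
An assignment achieving 9: Nov 17→Varga, Nov 18→Bakr+Chen, Nov 19→Varga+Rossi, Nov 20→Rossi+Ivanova, Nov 21→Ibarra, Nov 26→Leclerc.
Loads: Varga 2/2, Leclerc 1/1, Bakr 1/1, Chen 1/1, Rossi 2/2, Ivanova 1/1, Ibarra 1/1.

9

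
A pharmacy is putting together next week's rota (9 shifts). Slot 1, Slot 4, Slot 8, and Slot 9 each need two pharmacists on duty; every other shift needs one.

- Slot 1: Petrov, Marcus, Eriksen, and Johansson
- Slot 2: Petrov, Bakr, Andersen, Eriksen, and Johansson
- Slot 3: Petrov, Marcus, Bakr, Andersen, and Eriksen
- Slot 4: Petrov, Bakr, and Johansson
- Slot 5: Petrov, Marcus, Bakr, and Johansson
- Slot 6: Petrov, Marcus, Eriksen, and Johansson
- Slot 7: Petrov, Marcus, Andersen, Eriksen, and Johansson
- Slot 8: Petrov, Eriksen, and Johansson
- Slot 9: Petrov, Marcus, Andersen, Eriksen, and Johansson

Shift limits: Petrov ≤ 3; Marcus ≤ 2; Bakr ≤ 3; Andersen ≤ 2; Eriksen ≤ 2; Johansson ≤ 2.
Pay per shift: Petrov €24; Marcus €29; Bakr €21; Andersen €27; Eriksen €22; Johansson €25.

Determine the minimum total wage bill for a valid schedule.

Picking the cheapest available pharmacist for each shift independently would cost €290, but that ignores the shift limits.
An optimal schedule: Slot 1→Johansson+Marcus, Slot 2→Bakr, Slot 3→Petrov, Slot 4→Bakr+Petrov, Slot 5→Bakr, Slot 6→Eriksen, Slot 7→Andersen, Slot 8→Eriksen+Petrov, Slot 9→Johansson+Andersen.
Total: 25 + 29 + 21 + 24 + 21 + 24 + 21 + 22 + 27 + 22 + 24 + 25 + 27 = €312.

€312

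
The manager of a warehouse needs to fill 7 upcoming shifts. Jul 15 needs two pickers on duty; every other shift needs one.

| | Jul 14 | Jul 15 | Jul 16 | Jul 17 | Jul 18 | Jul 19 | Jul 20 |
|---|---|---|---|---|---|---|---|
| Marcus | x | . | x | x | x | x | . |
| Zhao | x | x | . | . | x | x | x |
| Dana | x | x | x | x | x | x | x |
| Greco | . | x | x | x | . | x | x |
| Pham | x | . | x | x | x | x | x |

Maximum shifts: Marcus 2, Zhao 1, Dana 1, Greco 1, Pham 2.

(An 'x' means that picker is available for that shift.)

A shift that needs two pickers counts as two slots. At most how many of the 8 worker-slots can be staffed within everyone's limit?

7

Total capacity across all pickers is 2+1+1+1+2 = 7, and 8 slots are needed, so at most 7 can be filled.
An assignment achieving 7: Jul 14→Marcus, Jul 15→Zhao+Dana, Jul 16→Marcus, Jul 17→Greco, Jul 18→Pham, Jul 20→Pham.
Loads: Marcus 2/2, Zhao 1/1, Dana 1/1, Greco 1/1, Pham 2/2.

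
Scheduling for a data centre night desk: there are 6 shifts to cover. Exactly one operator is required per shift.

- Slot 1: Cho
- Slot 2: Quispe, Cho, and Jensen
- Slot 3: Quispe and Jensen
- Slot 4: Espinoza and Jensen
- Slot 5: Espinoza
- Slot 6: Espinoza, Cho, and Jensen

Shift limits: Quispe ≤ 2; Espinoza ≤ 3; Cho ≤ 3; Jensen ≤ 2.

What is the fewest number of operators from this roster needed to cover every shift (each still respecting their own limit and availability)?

6 slots to fill and no one can take more than 3, so at least ⌈6/3⌉ = 2 operators are needed.
Shifts {Slot 1, Slot 3, Slot 5} need 3 slots, but among the operators available for them (Quispe, Espinoza, Cho, and Jensen) any 2 together supply at most 2. So 2 operators are not enough.
Quispe, Espinoza, and Cho alone can cover everything: Slot 1→Cho, Slot 2→Quispe, Slot 3→Quispe, Slot 4→Espinoza, Slot 5→Espinoza, Slot 6→Espinoza.

3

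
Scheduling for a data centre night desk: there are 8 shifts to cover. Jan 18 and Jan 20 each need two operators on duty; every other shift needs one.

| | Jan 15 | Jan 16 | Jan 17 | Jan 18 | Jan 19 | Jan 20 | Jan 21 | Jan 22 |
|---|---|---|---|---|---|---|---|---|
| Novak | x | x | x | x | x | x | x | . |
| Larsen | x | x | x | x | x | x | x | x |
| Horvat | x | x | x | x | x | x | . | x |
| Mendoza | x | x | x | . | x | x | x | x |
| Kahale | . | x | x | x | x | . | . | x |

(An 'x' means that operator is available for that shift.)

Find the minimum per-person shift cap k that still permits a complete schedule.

2

With 5 operators and 10 worker-slots to fill, someone must work at least ⌈10/5⌉ = 2 shifts, so k ≥ 2.
k = 2 works: Jan 15→Novak, Jan 16→Larsen, Jan 17→Mendoza, Jan 18→Horvat+Kahale, Jan 19→Kahale, Jan 20→Horvat+Mendoza, Jan 21→Novak, Jan 22→Larsen.
Loads: Novak 2, Larsen 2, Horvat 2, Mendoza 2, Kahale 2 — all ≤ 2.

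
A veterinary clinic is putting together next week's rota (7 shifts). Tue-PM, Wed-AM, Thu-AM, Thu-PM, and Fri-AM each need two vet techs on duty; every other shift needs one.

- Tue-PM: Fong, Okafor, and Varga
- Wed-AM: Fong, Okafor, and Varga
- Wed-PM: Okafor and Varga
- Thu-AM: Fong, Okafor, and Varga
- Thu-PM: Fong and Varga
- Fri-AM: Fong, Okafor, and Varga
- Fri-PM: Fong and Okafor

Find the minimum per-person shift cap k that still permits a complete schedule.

4

With 3 vet techs and 12 worker-slots to fill, someone must work at least ⌈12/3⌉ = 4 shifts, so k ≥ 4.
k = 4 works: Tue-PM→Fong+Okafor, Wed-AM→Fong+Varga, Wed-PM→Okafor, Thu-AM→Okafor+Varga, Thu-PM→Fong+Varga, Fri-AM→Okafor+Varga, Fri-PM→Fong.
Loads: Fong 4, Okafor 4, Varga 4 — all ≤ 4.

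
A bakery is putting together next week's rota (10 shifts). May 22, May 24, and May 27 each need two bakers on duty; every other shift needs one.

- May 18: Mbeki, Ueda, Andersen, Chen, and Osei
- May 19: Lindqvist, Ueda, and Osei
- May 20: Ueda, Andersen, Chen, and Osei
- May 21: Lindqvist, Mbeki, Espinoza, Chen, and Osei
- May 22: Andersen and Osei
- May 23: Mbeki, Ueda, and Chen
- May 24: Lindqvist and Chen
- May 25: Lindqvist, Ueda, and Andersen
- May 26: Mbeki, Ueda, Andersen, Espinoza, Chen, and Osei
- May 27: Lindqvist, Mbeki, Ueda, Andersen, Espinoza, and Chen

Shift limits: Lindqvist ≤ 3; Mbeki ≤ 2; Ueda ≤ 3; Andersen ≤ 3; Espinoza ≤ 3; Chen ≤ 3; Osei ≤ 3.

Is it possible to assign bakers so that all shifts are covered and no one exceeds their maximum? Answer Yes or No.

May 22 can only be covered by Andersen and Osei, so that assignment is forced.
May 24 can only be covered by Lindqvist and Chen, so that assignment is forced.
One valid schedule: May 18→Mbeki, May 19→Lindqvist, May 20→Ueda, May 21→Espinoza, May 22→Andersen+Osei, May 23→Mbeki, May 24→Lindqvist+Chen, May 25→Lindqvist, May 26→Ueda, May 27→Ueda+Andersen.
Loads: Lindqvist 3/3, Mbeki 2/2, Ueda 3/3, Andersen 2/3, Espinoza 1/3, Chen 1/3, Osei 1/3 — all within limits.

Yes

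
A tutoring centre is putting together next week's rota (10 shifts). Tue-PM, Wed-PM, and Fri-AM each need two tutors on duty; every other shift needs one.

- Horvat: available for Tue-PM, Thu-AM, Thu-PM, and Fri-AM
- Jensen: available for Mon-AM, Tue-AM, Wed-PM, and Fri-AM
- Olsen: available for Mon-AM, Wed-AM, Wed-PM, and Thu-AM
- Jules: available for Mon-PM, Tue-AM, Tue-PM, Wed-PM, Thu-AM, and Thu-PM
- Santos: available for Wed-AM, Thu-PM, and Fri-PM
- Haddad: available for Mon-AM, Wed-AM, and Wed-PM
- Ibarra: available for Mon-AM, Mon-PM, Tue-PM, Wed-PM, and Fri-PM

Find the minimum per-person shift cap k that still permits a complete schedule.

2

With 7 tutors and 13 worker-slots to fill, someone must work at least ⌈13/7⌉ = 2 shifts, so k ≥ 2.
k = 2 works: Mon-AM→Haddad, Mon-PM→Jules, Tue-AM→Jensen, Tue-PM→Horvat+Jules, Wed-AM→Olsen, Wed-PM→Haddad+Ibarra, Thu-AM→Olsen, Thu-PM→Santos, Fri-AM→Horvat+Jensen, Fri-PM→Santos.
Loads: Horvat 2, Jensen 2, Olsen 2, Jules 2, Santos 2, Haddad 2, Ibarra 1 — all ≤ 2.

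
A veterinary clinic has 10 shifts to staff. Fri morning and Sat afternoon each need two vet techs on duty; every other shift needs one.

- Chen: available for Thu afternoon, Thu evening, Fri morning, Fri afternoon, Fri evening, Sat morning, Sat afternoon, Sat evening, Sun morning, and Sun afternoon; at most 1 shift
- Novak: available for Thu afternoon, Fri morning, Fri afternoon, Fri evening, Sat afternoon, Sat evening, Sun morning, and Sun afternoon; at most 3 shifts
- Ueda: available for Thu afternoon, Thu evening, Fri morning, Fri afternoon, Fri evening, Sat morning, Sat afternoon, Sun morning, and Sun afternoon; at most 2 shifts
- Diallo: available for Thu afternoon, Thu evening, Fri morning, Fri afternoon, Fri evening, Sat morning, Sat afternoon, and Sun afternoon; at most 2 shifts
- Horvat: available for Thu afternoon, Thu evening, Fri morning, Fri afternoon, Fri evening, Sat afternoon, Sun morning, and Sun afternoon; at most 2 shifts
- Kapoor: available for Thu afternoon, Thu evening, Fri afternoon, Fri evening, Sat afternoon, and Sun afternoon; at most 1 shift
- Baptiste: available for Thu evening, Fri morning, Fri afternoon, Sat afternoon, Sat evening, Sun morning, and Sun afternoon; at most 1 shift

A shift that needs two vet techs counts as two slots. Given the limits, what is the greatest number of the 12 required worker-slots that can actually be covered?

Total capacity across all vet techs is 1+3+2+2+2+1+1 = 12, and 12 slots are needed, so at most 12 can be filled.
An assignment achieving 12: Thu afternoon→Novak, Thu evening→Ueda, Fri morning→Ueda+Diallo, Fri afternoon→Horvat, Fri evening→Diallo, Sat morning→Chen, Sat afternoon→Horvat+Kapoor, Sat evening→Novak, Sun morning→Novak, Sun afternoon→Baptiste.
Loads: Chen 1/1, Novak 3/3, Ueda 2/2, Diallo 2/2, Horvat 2/2, Kapoor 1/1, Baptiste 1/1.

12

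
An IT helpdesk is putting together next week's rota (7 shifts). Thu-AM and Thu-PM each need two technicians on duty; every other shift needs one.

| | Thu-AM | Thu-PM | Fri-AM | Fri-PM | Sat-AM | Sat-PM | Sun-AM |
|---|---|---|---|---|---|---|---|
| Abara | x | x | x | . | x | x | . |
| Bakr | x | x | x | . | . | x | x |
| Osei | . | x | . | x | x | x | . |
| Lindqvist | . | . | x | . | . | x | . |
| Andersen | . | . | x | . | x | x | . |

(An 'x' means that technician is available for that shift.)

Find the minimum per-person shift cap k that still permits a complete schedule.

2

With 5 technicians and 9 worker-slots to fill, someone must work at least ⌈9/5⌉ = 2 shifts, so k ≥ 2.
k = 2 works: Thu-AM→Abara+Bakr, Thu-PM→Abara+Osei, Fri-AM→Lindqvist, Fri-PM→Osei, Sat-AM→Andersen, Sat-PM→Lindqvist, Sun-AM→Bakr.
Loads: Abara 2, Bakr 2, Osei 2, Lindqvist 2, Andersen 1 — all ≤ 2.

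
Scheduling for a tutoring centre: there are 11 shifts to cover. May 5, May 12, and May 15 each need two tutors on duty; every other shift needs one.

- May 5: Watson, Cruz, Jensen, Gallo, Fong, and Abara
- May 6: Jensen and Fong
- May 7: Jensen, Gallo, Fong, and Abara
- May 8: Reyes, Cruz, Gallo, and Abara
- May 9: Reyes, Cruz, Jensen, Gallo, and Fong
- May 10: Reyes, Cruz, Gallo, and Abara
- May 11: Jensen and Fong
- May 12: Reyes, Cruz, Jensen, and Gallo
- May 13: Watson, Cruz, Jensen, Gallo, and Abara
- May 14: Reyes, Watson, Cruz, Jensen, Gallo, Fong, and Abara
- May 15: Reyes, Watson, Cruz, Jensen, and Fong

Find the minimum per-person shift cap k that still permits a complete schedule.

2

With 7 tutors and 14 worker-slots to fill, someone must work at least ⌈14/7⌉ = 2 shifts, so k ≥ 2.
k = 2 works: May 5→Fong+Abara, May 6→Jensen, May 7→Gallo, May 8→Reyes, May 9→Cruz, May 10→Reyes, May 11→Jensen, May 12→Cruz+Gallo, May 13→Watson, May 14→Abara, May 15→Watson+Fong.
Loads: Reyes 2, Watson 2, Cruz 2, Jensen 2, Gallo 2, Fong 2, Abara 2 — all ≤ 2.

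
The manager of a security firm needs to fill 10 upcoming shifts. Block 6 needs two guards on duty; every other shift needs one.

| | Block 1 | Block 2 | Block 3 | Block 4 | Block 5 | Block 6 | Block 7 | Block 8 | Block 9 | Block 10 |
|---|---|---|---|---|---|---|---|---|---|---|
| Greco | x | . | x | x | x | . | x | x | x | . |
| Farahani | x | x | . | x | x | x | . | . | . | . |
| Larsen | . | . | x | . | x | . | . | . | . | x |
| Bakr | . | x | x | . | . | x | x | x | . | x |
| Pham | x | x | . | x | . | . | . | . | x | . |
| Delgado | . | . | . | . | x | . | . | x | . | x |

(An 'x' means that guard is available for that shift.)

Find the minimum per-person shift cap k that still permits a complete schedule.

2

With 6 guards and 11 worker-slots to fill, someone must work at least ⌈11/6⌉ = 2 shifts, so k ≥ 2.
k = 2 works: Block 1→Farahani, Block 2→Bakr, Block 3→Larsen, Block 4→Pham, Block 5→Delgado, Block 6→Farahani+Bakr, Block 7→Greco, Block 8→Delgado, Block 9→Greco, Block 10→Larsen.
Loads: Greco 2, Farahani 2, Larsen 2, Bakr 2, Pham 1, Delgado 2 — all ≤ 2.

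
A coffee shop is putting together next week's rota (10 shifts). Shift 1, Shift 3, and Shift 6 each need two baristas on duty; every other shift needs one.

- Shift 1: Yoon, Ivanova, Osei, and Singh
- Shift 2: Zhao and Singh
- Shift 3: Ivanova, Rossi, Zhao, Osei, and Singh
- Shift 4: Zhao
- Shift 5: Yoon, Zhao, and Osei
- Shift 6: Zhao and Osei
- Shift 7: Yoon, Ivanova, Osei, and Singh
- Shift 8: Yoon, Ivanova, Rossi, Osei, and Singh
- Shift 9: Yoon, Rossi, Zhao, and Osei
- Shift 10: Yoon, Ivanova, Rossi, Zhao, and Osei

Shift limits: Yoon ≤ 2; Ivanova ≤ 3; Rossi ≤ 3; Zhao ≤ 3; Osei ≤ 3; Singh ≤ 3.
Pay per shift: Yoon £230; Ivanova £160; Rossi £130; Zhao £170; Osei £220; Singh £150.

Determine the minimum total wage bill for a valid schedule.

Shift 4 can only be covered by Zhao, so that assignment is forced.
Shift 6 can only be covered by Zhao and Osei, so that assignment is forced.
Picking the cheapest available barista for each shift independently would cost £2010, but that ignores the shift limits.
An optimal schedule: Shift 1→Singh+Ivanova, Shift 2→Singh, Shift 3→Rossi+Ivanova, Shift 4→Zhao, Shift 5→Zhao, Shift 6→Zhao+Osei, Shift 7→Singh, Shift 8→Rossi, Shift 9→Rossi, Shift 10→Ivanova.
Total: 150 + 160 + 150 + 130 + 160 + 170 + 170 + 170 + 220 + 150 + 130 + 130 + 160 = £2050.

£2050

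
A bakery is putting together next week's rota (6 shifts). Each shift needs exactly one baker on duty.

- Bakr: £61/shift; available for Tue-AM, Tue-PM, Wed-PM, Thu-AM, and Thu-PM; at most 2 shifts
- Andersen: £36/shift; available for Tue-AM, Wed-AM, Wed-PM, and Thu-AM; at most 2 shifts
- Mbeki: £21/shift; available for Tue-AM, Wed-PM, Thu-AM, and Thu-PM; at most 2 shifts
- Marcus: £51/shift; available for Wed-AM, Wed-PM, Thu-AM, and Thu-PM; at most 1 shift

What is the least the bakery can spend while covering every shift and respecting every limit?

£226

Tue-PM can only be covered by Bakr, so that assignment is forced.
Picking the cheapest available baker for each shift independently would cost £181, but that ignores the shift limits.
An optimal schedule: Tue-AM→Mbeki, Tue-PM→Bakr, Wed-AM→Andersen, Wed-PM→Andersen, Thu-AM→Marcus, Thu-PM→Mbeki.
Total: 21 + 61 + 36 + 36 + 51 + 21 = £226.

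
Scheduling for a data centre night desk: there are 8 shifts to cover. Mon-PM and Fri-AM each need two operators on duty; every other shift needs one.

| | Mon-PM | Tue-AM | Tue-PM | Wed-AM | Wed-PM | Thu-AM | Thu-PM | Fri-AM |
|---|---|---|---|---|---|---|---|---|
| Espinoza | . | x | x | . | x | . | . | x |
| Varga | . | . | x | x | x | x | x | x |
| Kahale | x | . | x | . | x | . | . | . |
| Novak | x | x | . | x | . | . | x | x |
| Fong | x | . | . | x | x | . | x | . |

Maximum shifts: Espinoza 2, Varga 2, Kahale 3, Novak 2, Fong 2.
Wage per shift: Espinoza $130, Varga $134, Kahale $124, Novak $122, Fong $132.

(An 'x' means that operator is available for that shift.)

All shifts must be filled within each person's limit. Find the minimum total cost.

Thu-AM can only be covered by Varga, so that assignment is forced.
Picking the cheapest available operator for each shift independently would cost $1246, but that ignores the shift limits.
An optimal schedule: Mon-PM→Novak+Kahale, Tue-AM→Espinoza, Tue-PM→Kahale, Wed-AM→Fong, Wed-PM→Kahale, Thu-AM→Varga, Thu-PM→Fong, Fri-AM→Novak+Espinoza.
Total: 122 + 124 + 130 + 124 + 132 + 124 + 134 + 132 + 122 + 130 = $1274.

$1274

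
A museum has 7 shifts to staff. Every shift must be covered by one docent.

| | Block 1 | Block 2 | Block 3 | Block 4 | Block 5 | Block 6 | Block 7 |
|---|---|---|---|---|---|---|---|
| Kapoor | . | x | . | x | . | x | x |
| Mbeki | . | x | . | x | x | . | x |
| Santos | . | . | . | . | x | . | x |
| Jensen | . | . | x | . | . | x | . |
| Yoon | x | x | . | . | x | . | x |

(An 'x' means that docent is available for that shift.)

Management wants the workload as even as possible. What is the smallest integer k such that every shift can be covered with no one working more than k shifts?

With 5 docents and 7 worker-slots to fill, someone must work at least ⌈7/5⌉ = 2 shifts, so k ≥ 2.
k = 2 works: Block 1→Yoon, Block 2→Mbeki, Block 3→Jensen, Block 4→Kapoor, Block 5→Mbeki, Block 6→Kapoor, Block 7→Santos.
Loads: Kapoor 2, Mbeki 2, Santos 1, Jensen 1, Yoon 1 — all ≤ 2.

2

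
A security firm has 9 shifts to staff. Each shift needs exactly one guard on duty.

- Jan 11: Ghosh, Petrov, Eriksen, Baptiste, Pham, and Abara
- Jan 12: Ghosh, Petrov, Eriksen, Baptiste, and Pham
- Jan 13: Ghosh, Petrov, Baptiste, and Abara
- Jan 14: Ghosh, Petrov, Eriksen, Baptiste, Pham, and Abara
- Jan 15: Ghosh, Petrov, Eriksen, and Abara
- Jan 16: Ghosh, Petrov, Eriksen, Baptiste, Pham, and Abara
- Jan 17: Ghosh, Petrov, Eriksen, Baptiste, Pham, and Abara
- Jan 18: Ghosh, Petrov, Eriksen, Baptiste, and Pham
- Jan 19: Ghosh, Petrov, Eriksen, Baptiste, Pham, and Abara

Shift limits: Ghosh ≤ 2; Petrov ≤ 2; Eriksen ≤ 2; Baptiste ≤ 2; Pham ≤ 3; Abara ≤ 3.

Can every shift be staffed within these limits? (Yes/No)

One valid schedule: Jan 11→Eriksen, Jan 12→Petrov, Jan 13→Ghosh, Jan 14→Eriksen, Jan 15→Ghosh, Jan 16→Baptiste, Jan 17→Baptiste, Jan 18→Petrov, Jan 19→Pham.
Loads: Ghosh 2/2, Petrov 2/2, Eriksen 2/2, Baptiste 2/2, Pham 1/3, Abara 0/3 — all within limits.

Yes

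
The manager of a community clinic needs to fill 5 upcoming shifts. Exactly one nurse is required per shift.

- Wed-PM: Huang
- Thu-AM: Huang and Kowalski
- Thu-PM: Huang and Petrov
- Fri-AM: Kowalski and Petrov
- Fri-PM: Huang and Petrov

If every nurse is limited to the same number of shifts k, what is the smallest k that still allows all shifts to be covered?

With 3 nurses and 5 worker-slots to fill, someone must work at least ⌈5/3⌉ = 2 shifts, so k ≥ 2.
k = 2 works: Wed-PM→Huang, Thu-AM→Huang, Thu-PM→Petrov, Fri-AM→Kowalski, Fri-PM→Petrov.
Loads: Huang 2, Kowalski 1, Petrov 2 — all ≤ 2.

2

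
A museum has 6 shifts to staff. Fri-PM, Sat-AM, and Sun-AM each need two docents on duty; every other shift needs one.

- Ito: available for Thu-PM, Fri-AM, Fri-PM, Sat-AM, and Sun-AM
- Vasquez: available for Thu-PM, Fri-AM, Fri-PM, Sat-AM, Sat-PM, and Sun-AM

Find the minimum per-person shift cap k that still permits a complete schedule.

5

With 2 docents and 9 worker-slots to fill, someone must work at least ⌈9/2⌉ = 5 shifts, so k ≥ 5.
k = 5 works: Thu-PM→Ito, Fri-AM→Ito, Fri-PM→Ito+Vasquez, Sat-AM→Ito+Vasquez, Sat-PM→Vasquez, Sun-AM→Ito+Vasquez.
Loads: Ito 5, Vasquez 4 — all ≤ 5.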